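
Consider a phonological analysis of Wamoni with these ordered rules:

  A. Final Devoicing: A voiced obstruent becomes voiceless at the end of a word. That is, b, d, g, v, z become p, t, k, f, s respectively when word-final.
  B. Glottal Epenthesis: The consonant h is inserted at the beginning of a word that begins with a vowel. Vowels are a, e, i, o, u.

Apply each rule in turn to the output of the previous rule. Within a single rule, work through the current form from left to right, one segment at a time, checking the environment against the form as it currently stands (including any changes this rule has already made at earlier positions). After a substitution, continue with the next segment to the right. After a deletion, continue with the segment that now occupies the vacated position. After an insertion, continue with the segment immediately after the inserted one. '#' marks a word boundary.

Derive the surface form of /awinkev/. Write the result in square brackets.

[hawinkef]

A Final Devoicing: [awinkev] → [awinkef]
B Glottal Epenthesis: [awinkef] → [hawinkef]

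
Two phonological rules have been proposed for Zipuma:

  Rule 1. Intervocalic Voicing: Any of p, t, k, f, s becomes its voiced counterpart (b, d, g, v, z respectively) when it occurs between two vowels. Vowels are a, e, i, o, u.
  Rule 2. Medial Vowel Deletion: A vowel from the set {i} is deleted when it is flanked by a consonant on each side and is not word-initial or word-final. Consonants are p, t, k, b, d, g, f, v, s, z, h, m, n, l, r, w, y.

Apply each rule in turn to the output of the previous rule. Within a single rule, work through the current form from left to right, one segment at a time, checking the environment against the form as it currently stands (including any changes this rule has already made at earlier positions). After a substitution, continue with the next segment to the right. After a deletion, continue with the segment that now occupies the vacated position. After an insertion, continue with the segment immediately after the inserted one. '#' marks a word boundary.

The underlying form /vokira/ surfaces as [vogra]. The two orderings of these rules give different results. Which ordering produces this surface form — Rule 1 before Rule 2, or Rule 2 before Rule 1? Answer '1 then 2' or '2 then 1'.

Order 1 then 2:
  1 Intervocalic Voicing: [vokira] → [vogira]
  2 Medial Vowel Deletion: [vogira] → [vogra]
  result: [vogra]
Order 2 then 1:
  2 Medial Vowel Deletion: [vokira] → [vokra]
  1 Intervocalic Voicing: no change — [vokra]
  result: [vokra]

1 then 2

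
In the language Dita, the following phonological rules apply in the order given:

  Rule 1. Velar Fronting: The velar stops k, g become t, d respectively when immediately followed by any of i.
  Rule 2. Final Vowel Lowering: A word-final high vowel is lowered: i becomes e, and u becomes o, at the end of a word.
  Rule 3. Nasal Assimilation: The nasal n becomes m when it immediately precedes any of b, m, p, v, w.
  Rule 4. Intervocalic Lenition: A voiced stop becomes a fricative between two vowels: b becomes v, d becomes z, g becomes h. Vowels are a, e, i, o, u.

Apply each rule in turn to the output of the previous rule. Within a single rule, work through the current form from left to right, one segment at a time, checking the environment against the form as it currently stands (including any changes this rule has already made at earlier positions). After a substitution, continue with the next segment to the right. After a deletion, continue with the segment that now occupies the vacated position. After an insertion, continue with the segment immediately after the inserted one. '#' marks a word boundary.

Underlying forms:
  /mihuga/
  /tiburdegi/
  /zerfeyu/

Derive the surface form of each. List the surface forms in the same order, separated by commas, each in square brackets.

/mihuga/:
  Rule 1 Velar Fronting: no change — [mihuga]
  Rule 2 Final Vowel Lowering: no change — [mihuga]
  Rule 3 Nasal Assimilation: no change — [mihuga]
  Rule 4 Intervocalic Lenition: [mihuga] → [mihuha]
/tiburdegi/:
  Rule 1 Velar Fronting: [tiburdegi] → [tiburdedi]
  Rule 2 Final Vowel Lowering: [tiburdedi] → [tiburdede]
  Rule 3 Nasal Assimilation: no change — [tiburdede]
  Rule 4 Intervocalic Lenition: [tiburdede] → [tivurdeze]
/zerfeyu/:
  Rule 1 Velar Fronting: no change — [zerfeyu]
  Rule 2 Final Vowel Lowering: [zerfeyu] → [zerfeyo]
  Rule 3 Nasal Assimilation: no change — [zerfeyo]
  Rule 4 Intervocalic Lenition: no change — [zerfeyo]

[mihuha], [tivurdeze], [zerfeyo]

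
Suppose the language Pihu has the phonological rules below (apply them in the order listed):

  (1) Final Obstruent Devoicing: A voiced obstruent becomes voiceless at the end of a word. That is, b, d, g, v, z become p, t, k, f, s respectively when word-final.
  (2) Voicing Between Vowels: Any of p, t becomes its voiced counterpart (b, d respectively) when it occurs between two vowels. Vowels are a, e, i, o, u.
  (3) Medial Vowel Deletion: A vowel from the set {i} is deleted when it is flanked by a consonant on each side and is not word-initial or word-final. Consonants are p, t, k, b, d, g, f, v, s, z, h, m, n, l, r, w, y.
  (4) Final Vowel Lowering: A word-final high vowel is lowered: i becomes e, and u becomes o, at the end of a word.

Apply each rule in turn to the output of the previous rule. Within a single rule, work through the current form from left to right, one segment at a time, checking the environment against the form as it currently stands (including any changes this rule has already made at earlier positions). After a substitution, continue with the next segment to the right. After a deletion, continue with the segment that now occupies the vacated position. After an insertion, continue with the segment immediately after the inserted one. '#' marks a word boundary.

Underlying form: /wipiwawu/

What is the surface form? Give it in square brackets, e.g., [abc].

[wbwawo]

(1) Final Obstruent Devoicing: no change — [wipiwawu]
(2) Voicing Between Vowels: [wipiwawu] → [wibiwawu]
(3) Medial Vowel Deletion: [wibiwawu] → [wbwawu]
(4) Final Vowel Lowering: [wbwawu] → [wbwawo]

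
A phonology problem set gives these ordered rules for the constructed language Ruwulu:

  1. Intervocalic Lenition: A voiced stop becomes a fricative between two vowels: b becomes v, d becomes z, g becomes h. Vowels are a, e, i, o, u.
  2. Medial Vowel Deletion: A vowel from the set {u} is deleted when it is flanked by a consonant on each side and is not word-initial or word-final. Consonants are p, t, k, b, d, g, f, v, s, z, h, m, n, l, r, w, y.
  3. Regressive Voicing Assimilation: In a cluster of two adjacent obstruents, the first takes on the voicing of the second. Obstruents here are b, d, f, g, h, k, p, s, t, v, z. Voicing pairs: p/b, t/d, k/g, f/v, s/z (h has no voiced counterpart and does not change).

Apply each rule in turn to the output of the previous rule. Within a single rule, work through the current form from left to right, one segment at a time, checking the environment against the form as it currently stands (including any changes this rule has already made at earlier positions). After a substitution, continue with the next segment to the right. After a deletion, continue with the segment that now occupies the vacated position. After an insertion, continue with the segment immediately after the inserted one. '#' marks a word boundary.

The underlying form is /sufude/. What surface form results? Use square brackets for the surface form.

[svze]

1 Intervocalic Lenition: [sufude] → [sufuze]
2 Medial Vowel Deletion: [sufuze] → [sfze]
3 Regressive Voicing Assimilation: [sfze] → [svze]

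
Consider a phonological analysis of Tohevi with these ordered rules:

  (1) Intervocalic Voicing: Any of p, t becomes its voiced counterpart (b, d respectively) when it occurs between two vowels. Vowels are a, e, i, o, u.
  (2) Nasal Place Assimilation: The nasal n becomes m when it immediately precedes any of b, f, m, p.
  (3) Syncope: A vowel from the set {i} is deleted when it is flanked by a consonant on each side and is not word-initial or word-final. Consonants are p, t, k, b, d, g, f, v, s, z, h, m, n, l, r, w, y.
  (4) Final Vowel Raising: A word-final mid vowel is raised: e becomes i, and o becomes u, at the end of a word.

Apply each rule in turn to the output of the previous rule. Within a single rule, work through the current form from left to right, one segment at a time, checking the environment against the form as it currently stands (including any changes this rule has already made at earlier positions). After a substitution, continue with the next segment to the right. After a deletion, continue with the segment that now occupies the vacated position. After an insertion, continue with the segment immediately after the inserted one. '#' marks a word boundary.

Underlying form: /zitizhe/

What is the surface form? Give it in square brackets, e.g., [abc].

[zdzhi]

(1) Intervocalic Voicing: [zitizhe] → [zidizhe]
(2) Nasal Place Assimilation: no change — [zidizhe]
(3) Syncope: [zidizhe] → [zdzhe]
(4) Final Vowel Raising: [zdzhe] → [zdzhi]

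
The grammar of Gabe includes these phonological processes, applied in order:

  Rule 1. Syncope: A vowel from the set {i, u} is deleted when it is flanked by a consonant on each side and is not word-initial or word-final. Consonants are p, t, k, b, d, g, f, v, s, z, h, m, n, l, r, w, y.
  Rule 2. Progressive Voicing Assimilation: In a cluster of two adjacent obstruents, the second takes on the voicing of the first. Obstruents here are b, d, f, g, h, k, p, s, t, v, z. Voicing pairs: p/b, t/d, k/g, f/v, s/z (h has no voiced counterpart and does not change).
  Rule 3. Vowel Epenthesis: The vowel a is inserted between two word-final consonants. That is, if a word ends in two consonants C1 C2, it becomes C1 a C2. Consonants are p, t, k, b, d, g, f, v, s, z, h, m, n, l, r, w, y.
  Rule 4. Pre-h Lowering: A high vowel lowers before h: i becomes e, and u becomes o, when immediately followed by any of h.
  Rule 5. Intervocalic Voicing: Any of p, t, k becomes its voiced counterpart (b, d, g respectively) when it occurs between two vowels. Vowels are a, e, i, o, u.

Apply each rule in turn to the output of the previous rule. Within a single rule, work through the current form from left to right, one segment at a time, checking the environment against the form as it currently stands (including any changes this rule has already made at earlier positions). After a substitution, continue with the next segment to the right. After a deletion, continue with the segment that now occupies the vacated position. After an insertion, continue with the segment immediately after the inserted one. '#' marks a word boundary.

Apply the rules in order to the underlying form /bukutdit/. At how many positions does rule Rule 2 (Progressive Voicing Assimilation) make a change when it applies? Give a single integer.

Rule 1 Syncope: [bukutdit] → [bktdt]
Rule 2 Progressive Voicing Assimilation: [bktdt] → [bgddd]
Rule 3 Vowel Epenthesis: [bgddd] → [bgddad]
Rule 4 Pre-h Lowering: no change — [bgddad]
Rule 5 Intervocalic Voicing: no change — [bgddad]
Rule Rule 2 changed 3 position(s).

3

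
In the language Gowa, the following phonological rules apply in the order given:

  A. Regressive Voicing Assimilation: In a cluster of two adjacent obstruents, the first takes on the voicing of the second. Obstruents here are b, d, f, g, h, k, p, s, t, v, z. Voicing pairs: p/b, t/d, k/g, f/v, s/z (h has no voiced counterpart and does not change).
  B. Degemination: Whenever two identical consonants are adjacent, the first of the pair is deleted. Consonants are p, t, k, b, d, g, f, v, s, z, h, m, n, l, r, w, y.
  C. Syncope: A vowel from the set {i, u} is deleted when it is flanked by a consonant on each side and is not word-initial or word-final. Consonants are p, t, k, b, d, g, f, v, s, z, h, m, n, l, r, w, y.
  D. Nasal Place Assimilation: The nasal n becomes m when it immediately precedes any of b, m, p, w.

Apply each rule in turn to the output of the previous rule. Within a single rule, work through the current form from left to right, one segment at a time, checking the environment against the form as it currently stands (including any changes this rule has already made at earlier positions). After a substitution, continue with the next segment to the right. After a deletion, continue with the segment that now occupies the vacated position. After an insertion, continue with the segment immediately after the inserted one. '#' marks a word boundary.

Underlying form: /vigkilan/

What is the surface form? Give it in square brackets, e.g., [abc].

A Regressive Voicing Assimilation: [vigkilan] → [vikkilan]
B Degemination: [vikkilan] → [vikilan]
C Syncope: [vikilan] → [vklan]
D Nasal Place Assimilation: no change — [vklan]

[vklan]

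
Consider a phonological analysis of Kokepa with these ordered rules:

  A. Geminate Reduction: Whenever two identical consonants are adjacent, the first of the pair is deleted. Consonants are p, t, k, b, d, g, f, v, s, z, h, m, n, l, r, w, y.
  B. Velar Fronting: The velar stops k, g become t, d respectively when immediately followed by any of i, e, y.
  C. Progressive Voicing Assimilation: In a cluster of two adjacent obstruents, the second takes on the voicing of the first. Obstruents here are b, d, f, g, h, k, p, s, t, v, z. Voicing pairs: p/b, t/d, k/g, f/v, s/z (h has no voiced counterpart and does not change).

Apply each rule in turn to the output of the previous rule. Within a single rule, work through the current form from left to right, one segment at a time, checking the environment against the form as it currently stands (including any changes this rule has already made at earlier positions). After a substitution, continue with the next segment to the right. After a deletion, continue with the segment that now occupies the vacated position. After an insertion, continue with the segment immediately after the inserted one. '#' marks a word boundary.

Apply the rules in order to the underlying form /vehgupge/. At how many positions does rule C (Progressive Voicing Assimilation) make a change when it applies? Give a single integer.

A Geminate Reduction: no change — [vehgupge]
B Velar Fronting: [vehgupge] → [vehgupde]
C Progressive Voicing Assimilation: [vehgupde] → [vehkupte]
Rule C changed 2 position(s).

2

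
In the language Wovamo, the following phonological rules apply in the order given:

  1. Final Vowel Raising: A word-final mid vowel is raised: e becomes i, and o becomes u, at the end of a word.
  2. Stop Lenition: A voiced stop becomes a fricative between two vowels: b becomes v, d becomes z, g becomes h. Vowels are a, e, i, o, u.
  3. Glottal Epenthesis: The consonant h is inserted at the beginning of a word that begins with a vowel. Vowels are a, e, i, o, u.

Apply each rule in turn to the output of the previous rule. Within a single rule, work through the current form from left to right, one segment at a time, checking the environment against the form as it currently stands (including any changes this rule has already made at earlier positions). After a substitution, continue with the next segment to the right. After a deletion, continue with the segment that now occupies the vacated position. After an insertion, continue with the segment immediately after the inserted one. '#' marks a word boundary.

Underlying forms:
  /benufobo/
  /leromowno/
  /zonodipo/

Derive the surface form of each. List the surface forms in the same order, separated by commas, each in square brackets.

/benufobo/:
  1 Final Vowel Raising: [benufobo] → [benufobu]
  2 Stop Lenition: [benufobu] → [benufovu]
  3 Glottal Epenthesis: no change — [benufovu]
/leromowno/:
  1 Final Vowel Raising: [leromowno] → [leromownu]
  2 Stop Lenition: no change — [leromownu]
  3 Glottal Epenthesis: no change — [leromownu]
/zonodipo/:
  1 Final Vowel Raising: [zonodipo] → [zonodipu]
  2 Stop Lenition: [zonodipu] → [zonozipu]
  3 Glottal Epenthesis: no change — [zonozipu]

[benufovu], [leromownu], [zonozipu]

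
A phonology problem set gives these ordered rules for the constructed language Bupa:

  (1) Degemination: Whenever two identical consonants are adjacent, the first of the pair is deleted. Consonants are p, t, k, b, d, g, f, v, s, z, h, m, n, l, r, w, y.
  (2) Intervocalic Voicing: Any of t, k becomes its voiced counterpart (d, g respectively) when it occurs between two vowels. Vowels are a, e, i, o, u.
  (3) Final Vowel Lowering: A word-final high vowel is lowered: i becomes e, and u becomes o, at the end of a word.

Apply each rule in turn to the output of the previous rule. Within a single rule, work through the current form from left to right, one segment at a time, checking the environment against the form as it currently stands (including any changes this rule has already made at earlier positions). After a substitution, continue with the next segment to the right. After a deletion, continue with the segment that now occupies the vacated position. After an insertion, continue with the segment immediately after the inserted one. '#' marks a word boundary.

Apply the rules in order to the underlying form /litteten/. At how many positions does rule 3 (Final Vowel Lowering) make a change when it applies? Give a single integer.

(1) Degemination: [litteten] → [liteten]
(2) Intervocalic Voicing: [liteten] → [lideden]
(3) Final Vowel Lowering: no change — [lideden]
Rule 3 changed 0 position(s).

0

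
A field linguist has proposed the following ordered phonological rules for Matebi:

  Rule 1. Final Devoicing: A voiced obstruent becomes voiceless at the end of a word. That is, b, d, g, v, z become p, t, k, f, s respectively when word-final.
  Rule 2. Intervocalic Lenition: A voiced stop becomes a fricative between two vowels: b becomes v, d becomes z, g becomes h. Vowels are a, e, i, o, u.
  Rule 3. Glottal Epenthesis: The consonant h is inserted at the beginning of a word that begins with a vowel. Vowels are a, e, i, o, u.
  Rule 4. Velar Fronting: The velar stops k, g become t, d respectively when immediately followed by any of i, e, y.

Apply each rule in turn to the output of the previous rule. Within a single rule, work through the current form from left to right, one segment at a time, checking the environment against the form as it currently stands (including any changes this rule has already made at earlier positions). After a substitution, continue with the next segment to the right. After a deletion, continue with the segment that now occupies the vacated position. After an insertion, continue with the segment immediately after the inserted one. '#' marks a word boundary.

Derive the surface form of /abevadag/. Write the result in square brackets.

Rule 1 Final Devoicing: [abevadag] → [abevadak]
Rule 2 Intervocalic Lenition: [abevadak] → [avevazak]
Rule 3 Glottal Epenthesis: [avevazak] → [havevazak]
Rule 4 Velar Fronting: no change — [havevazak]

[havevazak]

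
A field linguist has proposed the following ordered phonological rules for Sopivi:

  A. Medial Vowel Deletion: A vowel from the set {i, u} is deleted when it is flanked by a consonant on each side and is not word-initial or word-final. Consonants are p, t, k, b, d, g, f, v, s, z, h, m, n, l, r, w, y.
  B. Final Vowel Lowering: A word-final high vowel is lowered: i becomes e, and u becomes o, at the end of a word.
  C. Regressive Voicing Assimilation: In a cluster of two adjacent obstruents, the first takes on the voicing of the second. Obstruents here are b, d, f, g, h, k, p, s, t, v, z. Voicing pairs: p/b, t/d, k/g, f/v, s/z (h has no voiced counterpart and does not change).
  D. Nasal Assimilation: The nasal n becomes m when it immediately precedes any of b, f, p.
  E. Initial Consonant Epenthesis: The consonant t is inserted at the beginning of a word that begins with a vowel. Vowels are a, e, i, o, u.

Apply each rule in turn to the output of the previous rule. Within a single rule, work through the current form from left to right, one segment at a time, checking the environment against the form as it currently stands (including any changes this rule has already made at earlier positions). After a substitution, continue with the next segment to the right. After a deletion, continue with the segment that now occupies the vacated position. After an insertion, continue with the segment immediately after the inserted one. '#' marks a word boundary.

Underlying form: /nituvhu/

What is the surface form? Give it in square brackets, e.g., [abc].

A Medial Vowel Deletion: [nituvhu] → [ntvhu]
B Final Vowel Lowering: [ntvhu] → [ntvho]
C Regressive Voicing Assimilation: [ntvho] → [ndfho]
D Nasal Assimilation: no change — [ndfho]
E Initial Consonant Epenthesis: no change — [ndfho]

[ndfho]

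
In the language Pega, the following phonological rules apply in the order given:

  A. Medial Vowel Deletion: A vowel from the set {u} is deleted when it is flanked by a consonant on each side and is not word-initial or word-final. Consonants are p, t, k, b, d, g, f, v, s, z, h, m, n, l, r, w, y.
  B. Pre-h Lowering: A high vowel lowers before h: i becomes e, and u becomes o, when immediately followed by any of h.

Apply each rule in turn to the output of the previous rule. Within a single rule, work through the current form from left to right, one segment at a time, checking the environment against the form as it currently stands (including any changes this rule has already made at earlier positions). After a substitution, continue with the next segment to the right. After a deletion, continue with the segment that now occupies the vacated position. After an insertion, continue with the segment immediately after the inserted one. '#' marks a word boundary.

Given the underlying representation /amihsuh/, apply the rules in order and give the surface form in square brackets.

[amehsh]

A Medial Vowel Deletion: [amihsuh] → [amihsh]
B Pre-h Lowering: [amihsh] → [amehsh]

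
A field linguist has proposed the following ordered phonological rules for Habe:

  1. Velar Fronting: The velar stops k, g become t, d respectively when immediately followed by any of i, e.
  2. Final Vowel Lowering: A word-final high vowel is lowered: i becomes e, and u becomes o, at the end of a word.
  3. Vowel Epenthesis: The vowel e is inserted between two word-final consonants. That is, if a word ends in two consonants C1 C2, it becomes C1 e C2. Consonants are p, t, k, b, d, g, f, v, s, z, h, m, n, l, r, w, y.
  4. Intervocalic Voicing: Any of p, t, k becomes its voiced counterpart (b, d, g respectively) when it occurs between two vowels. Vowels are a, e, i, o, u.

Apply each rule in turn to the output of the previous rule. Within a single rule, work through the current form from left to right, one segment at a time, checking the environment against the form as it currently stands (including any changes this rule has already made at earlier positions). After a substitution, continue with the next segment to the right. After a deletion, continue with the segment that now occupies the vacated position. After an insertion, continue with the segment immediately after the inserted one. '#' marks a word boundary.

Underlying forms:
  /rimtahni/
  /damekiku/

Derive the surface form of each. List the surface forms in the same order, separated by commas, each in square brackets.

[rimtahne], [damedigo]

/rimtahni/:
  1 Velar Fronting: no change — [rimtahni]
  2 Final Vowel Lowering: [rimtahni] → [rimtahne]
  3 Vowel Epenthesis: no change — [rimtahne]
  4 Intervocalic Voicing: no change — [rimtahne]
/damekiku/:
  1 Velar Fronting: [damekiku] → [dametiku]
  2 Final Vowel Lowering: [dametiku] → [dametiko]
  3 Vowel Epenthesis: no change — [dametiko]
  4 Intervocalic Voicing: [dametiko] → [damedigo]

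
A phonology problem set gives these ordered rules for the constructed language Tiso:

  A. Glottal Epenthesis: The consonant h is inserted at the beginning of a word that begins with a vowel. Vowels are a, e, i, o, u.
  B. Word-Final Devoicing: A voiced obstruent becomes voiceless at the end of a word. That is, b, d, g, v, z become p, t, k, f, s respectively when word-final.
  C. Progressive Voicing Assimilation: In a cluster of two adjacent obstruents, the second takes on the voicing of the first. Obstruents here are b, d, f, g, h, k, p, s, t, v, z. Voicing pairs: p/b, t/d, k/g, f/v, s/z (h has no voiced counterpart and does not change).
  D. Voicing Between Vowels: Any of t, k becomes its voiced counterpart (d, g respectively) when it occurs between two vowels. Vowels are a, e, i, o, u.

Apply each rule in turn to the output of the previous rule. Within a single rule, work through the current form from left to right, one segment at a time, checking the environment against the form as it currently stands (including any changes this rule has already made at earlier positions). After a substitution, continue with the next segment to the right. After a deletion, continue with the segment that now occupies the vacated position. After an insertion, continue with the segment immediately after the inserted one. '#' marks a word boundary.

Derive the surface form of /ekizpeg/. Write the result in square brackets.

A Glottal Epenthesis: [ekizpeg] → [hekizpeg]
B Word-Final Devoicing: [hekizpeg] → [hekizpek]
C Progressive Voicing Assimilation: [hekizpek] → [hekizbek]
D Voicing Between Vowels: [hekizbek] → [hegizbek]

[hegizbek]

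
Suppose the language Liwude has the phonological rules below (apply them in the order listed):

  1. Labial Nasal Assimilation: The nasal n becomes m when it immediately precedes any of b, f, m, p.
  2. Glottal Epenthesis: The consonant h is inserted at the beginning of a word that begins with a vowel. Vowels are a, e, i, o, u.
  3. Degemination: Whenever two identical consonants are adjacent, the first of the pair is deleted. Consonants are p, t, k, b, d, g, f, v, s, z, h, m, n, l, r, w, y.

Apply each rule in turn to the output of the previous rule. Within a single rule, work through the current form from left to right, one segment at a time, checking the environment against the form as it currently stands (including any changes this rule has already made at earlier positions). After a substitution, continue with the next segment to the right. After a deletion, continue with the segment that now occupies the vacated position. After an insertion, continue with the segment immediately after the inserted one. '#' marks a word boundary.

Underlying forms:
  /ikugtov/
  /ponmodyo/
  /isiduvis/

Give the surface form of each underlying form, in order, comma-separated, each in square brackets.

/ikugtov/:
  1 Labial Nasal Assimilation: no change — [ikugtov]
  2 Glottal Epenthesis: [ikugtov] → [hikugtov]
  3 Degemination: no change — [hikugtov]
/ponmodyo/:
  1 Labial Nasal Assimilation: [ponmodyo] → [pommodyo]
  2 Glottal Epenthesis: no change — [pommodyo]
  3 Degemination: [pommodyo] → [pomodyo]
/isiduvis/:
  1 Labial Nasal Assimilation: no change — [isiduvis]
  2 Glottal Epenthesis: [isiduvis] → [hisiduvis]
  3 Degemination: no change — [hisiduvis]

[hikugtov], [pomodyo], [hisiduvis]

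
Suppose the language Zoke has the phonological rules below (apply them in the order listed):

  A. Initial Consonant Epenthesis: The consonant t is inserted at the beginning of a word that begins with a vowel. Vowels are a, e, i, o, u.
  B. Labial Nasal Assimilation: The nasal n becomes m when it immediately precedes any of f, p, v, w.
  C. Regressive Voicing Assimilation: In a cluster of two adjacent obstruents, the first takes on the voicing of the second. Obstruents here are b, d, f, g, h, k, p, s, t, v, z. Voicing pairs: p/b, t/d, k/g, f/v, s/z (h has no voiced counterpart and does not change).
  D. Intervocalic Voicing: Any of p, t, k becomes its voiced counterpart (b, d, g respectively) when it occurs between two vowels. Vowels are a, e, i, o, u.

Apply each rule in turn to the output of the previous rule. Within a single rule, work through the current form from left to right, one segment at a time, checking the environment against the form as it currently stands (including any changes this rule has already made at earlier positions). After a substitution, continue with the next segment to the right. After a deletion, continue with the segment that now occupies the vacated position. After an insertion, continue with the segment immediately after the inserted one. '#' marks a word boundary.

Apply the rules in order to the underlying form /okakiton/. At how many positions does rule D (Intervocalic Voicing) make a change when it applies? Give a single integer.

3

A Initial Consonant Epenthesis: [okakiton] → [tokakiton]
B Labial Nasal Assimilation: no change — [tokakiton]
C Regressive Voicing Assimilation: no change — [tokakiton]
D Intervocalic Voicing: [tokakiton] → [togagidon]
Rule D changed 3 position(s).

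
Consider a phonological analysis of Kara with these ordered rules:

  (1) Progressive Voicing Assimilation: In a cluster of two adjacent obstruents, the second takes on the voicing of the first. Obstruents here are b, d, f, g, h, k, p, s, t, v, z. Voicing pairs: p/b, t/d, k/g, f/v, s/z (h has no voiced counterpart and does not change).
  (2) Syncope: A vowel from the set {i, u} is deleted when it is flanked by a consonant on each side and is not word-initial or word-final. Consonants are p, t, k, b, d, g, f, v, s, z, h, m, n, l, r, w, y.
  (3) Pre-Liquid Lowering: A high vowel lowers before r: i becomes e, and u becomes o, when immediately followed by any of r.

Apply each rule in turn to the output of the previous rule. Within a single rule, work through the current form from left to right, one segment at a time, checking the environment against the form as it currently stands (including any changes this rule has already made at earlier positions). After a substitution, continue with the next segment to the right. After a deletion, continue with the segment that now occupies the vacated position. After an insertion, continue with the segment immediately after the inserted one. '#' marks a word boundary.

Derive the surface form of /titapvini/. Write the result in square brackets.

[ttapfni]

(1) Progressive Voicing Assimilation: [titapvini] → [titapfini]
(2) Syncope: [titapfini] → [ttapfni]
(3) Pre-Liquid Lowering: no change — [ttapfni]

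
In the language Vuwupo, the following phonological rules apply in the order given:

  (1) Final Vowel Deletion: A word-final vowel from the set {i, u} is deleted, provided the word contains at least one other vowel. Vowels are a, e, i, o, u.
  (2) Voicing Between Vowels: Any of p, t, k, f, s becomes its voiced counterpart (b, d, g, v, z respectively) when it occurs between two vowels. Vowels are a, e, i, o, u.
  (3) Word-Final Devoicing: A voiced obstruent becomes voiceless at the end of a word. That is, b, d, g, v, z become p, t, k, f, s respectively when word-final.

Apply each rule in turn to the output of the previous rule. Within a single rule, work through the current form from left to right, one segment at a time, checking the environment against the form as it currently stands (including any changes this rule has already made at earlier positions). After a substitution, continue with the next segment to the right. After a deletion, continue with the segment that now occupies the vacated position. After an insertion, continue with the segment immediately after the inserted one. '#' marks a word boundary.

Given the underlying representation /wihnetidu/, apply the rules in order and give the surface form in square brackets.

[wihnedit]

(1) Final Vowel Deletion: [wihnetidu] → [wihnetid]
(2) Voicing Between Vowels: [wihnetid] → [wihnedid]
(3) Word-Final Devoicing: [wihnedid] → [wihnedit]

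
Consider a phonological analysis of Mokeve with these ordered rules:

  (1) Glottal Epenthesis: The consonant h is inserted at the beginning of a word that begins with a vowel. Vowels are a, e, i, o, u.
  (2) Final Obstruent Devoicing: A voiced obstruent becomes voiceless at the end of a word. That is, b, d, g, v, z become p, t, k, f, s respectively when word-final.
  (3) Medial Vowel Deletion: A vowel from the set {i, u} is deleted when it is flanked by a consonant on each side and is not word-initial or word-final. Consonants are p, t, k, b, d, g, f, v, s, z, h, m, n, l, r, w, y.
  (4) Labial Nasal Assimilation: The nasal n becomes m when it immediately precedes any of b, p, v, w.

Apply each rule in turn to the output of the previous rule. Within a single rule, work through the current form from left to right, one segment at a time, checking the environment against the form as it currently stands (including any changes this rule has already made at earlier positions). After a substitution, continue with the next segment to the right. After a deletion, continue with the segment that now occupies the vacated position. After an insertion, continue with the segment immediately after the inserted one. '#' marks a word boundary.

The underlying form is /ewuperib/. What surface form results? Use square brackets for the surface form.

[hewperp]

(1) Glottal Epenthesis: [ewuperib] → [hewuperib]
(2) Final Obstruent Devoicing: [hewuperib] → [hewuperip]
(3) Medial Vowel Deletion: [hewuperip] → [hewperp]
(4) Labial Nasal Assimilation: no change — [hewperp]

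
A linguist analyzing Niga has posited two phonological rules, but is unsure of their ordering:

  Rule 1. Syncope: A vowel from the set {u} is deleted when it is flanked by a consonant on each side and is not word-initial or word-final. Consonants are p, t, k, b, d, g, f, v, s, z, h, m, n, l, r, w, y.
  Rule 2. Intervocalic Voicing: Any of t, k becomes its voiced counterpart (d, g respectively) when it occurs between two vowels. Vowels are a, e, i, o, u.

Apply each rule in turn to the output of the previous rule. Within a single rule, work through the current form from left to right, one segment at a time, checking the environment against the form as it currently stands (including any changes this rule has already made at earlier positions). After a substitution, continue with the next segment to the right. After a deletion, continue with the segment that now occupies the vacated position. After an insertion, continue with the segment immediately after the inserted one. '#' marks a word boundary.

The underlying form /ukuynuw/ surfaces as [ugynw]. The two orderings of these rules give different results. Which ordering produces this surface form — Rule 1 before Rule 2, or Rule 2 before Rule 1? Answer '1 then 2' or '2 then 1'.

2 then 1

Order 1 then 2:
  1 Syncope: [ukuynuw] → [ukynw]
  2 Intervocalic Voicing: no change — [ukynw]
  result: [ukynw]
Order 2 then 1:
  2 Intervocalic Voicing: [ukuynuw] → [uguynuw]
  1 Syncope: [uguynuw] → [ugynw]
  result: [ugynw]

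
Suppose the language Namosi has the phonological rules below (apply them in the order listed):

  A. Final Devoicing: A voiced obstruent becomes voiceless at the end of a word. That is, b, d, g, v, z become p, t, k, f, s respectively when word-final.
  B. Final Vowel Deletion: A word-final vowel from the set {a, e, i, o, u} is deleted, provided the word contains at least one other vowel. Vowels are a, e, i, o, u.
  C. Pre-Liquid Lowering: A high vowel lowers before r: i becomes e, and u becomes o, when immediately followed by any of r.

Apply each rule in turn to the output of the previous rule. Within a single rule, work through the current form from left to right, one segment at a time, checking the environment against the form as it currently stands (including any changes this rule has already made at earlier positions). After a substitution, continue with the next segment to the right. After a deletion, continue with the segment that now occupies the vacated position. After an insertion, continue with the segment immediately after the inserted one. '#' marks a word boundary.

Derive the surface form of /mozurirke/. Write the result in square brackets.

[mozorerk]

A Final Devoicing: no change — [mozurirke]
B Final Vowel Deletion: [mozurirke] → [mozurirk]
C Pre-Liquid Lowering: [mozurirk] → [mozorerk]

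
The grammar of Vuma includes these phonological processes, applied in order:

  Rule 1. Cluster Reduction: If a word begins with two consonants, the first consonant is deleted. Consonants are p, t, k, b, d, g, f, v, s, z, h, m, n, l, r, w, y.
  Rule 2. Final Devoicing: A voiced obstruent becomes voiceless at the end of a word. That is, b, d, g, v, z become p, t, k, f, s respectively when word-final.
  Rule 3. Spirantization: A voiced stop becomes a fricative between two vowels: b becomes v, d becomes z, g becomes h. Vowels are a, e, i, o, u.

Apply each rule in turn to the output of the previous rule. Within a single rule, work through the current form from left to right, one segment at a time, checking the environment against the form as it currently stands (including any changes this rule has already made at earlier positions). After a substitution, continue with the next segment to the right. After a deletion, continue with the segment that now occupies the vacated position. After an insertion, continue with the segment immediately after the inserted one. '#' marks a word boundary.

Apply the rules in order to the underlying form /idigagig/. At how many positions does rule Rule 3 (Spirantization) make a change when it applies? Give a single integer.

3

Rule 1 Cluster Reduction: no change — [idigagig]
Rule 2 Final Devoicing: [idigagig] → [idigagik]
Rule 3 Spirantization: [idigagik] → [izihahik]
Rule Rule 3 changed 3 position(s).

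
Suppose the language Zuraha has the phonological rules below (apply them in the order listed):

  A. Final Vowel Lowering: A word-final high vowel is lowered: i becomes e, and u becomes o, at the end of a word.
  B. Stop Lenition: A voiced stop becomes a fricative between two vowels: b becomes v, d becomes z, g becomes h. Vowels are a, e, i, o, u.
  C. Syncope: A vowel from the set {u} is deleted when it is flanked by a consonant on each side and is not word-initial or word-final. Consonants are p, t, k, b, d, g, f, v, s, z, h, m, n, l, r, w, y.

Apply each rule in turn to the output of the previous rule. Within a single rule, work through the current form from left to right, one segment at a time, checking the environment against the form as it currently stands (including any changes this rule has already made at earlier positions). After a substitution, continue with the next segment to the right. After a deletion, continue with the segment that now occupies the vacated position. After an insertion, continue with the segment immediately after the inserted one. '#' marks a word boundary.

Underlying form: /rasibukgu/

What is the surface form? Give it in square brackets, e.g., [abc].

[rasivkgo]

A Final Vowel Lowering: [rasibukgu] → [rasibukgo]
B Stop Lenition: [rasibukgo] → [rasivukgo]
C Syncope: [rasivukgo] → [rasivkgo]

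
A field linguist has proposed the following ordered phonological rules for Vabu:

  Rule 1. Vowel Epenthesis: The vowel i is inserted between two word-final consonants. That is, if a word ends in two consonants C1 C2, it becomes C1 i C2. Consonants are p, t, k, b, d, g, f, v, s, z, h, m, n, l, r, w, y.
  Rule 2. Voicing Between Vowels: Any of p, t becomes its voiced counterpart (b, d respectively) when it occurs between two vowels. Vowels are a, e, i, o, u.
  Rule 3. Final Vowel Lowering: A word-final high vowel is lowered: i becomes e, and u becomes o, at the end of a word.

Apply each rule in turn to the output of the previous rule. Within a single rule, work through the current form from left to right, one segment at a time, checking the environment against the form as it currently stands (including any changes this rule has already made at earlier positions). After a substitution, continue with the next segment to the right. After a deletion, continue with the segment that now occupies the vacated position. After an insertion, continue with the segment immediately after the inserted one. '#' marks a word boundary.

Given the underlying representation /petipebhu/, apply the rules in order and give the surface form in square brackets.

Rule 1 Vowel Epenthesis: no change — [petipebhu]
Rule 2 Voicing Between Vowels: [petipebhu] → [pedibebhu]
Rule 3 Final Vowel Lowering: [pedibebhu] → [pedibebho]

[pedibebho]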